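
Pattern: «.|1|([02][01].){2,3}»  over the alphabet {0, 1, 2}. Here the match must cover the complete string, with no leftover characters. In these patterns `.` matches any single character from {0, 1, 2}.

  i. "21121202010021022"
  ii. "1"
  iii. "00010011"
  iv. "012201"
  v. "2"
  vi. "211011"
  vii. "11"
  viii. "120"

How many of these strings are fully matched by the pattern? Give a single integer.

i → no match
ii → match
iii → no match
iv → match
v → match
vi → match
vii → no match
viii → no match
Total matched: 4

4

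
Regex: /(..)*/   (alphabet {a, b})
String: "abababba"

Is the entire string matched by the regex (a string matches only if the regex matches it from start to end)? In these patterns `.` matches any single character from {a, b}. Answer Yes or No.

Yes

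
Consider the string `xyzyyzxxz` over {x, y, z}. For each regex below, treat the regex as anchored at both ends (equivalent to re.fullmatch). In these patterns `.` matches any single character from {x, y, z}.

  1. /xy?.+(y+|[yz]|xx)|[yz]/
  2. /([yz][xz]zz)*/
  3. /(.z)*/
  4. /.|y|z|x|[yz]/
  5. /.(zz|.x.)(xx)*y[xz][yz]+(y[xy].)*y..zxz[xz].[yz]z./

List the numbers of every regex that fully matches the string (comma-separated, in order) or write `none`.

1 → match
2 → no match
3 → no match
4 → no match
5 → no match

1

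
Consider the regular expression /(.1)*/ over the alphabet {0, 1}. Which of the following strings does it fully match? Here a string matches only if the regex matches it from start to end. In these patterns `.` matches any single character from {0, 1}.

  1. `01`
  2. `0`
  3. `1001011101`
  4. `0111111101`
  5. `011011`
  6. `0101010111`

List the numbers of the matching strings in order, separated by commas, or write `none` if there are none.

1, 4, 6

1. `01` → match
2. `0` → no match
3. `1001011101` → no match
4. `0111111101` → match
5. `011011` → no match
6. `0101010111` → match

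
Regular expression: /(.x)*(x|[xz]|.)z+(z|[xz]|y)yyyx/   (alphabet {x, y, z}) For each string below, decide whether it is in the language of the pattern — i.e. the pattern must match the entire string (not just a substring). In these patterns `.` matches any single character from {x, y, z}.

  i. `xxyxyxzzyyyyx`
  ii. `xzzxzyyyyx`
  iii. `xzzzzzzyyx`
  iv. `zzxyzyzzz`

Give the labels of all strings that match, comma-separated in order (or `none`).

i

i → match
ii. `xzzxzyyyyx` → no match
iii. `xzzzzzzyyx` → no match — must end with `yyyx`
iv. `zzxyzyzzz` → no match — must end with `yyyx`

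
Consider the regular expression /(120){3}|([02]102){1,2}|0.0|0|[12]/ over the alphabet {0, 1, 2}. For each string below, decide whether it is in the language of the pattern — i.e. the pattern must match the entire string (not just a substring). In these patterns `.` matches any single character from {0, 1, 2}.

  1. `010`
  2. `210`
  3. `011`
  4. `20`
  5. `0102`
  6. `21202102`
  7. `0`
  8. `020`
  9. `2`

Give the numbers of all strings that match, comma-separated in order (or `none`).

1 → match
2 → no match
3 → no match
4 → no match
5 → match
6 → no match
7 → match
8 → match
9 → match

1, 5, 7, 8, 9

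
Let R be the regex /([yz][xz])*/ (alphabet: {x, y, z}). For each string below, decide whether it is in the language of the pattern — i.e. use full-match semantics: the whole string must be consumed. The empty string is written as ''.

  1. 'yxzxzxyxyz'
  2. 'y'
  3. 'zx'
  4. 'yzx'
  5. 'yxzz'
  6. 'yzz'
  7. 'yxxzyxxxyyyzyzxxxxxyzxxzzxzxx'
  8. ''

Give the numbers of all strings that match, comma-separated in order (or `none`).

1, 3, 5, 8

1 → match
2 → no match
3 → match
4 → no match
5 → match
6 → no match
7 → no match
8 → match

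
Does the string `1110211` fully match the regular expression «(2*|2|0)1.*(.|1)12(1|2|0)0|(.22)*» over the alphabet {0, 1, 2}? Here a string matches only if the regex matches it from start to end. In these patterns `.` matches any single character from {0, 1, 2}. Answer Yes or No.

No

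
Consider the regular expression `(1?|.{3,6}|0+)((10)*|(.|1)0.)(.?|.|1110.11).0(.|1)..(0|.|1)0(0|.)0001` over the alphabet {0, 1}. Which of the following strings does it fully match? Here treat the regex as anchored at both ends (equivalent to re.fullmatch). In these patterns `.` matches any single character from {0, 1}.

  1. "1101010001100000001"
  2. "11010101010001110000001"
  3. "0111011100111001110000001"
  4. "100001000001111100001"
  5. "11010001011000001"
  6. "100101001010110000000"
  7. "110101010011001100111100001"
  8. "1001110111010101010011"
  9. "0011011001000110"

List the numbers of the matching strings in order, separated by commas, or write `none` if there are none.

1, 2, 5

1 → match
2 → match
3 → no match
4 → no match
5 → match
6 → no match — must end with "0001"
7 → no match
8 → no match — must end with "0001"
9 → no match — must end with "0001"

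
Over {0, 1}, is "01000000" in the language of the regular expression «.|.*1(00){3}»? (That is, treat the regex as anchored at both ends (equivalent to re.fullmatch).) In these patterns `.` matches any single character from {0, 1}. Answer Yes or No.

Yes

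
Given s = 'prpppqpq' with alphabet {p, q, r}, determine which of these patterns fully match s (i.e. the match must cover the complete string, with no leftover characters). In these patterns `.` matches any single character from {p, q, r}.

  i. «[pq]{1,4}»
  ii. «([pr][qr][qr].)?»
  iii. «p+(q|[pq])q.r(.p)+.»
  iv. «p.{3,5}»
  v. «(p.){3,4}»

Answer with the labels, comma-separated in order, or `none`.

v

i → no match
ii → no match
iii → no match
iv → no match
v → match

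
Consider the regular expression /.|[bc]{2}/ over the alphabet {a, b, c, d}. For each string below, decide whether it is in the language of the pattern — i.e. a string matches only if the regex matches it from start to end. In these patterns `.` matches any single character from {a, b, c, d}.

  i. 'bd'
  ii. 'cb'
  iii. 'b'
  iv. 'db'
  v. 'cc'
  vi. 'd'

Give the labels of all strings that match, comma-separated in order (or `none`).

i → no match
ii → match
iii → match
iv → no match
v → match
vi → match

ii, iii, v, vi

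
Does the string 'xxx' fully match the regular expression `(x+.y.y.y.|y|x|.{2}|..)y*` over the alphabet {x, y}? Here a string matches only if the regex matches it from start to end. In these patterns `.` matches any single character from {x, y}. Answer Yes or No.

No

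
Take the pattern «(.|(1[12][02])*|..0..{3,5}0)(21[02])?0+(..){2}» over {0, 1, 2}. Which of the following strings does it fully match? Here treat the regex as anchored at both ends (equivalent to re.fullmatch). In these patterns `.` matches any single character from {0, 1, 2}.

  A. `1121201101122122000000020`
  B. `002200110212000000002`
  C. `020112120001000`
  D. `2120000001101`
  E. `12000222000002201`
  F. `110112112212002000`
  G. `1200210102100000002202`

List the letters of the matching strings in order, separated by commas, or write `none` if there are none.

A → no match
B → no match
C → match
D → match
E → match
F → match
G → match

C, D, E, F, G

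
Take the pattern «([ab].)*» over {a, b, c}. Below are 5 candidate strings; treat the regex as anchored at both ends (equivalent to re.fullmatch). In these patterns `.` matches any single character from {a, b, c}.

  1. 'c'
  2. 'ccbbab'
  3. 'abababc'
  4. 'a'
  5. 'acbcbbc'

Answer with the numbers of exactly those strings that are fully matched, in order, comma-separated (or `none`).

none

1 → no match
2 → no match
3 → no match
4 → no match
5 → no match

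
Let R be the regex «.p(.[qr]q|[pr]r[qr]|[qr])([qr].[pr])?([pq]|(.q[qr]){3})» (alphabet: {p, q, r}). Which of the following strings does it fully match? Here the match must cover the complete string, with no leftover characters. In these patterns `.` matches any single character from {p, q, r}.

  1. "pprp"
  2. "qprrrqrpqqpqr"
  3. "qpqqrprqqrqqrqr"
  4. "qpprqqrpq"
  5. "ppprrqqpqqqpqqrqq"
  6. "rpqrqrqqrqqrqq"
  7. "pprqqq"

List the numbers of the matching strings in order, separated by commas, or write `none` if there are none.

1 → match
2 → no match
3 → match
4 → match
5 → match
6 → match
7 → match

1, 3, 4, 5, 6, 7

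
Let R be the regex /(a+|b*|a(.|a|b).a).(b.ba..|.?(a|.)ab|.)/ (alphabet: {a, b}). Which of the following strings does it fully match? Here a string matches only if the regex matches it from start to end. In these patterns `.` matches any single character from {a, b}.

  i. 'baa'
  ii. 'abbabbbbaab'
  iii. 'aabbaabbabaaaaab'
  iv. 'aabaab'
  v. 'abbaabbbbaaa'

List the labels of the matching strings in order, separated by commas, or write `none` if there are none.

i, ii, iv

i. 'baa' → match
ii. 'abbabbbbaab' → match
iii → no match
iv. 'aabaab' → match
v. 'abbaabbbbaaa' → no match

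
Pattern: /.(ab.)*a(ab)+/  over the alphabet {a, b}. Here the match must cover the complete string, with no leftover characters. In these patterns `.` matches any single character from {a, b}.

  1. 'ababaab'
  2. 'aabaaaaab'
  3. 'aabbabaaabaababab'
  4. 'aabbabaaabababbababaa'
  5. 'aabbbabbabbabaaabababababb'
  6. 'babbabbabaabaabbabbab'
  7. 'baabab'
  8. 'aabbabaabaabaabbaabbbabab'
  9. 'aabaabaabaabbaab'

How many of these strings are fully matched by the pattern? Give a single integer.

2

1. 'ababaab' → no match
2. 'aabaaaaab' → no match
3 → no match
4 → no match — must end with 'ab'
5 → no match — must end with 'ab'
6 → no match
7. 'baabab' → match
8 → no match
9 → match
Total matched: 2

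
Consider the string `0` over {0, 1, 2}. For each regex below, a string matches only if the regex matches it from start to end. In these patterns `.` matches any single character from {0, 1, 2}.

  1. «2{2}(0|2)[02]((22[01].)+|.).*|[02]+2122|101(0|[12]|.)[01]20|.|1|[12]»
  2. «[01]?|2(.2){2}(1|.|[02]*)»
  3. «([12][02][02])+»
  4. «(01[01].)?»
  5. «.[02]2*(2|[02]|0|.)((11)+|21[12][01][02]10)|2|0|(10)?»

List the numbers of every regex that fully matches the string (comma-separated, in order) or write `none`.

1 → match
2 → match
3 → no match
4 → no match
5 → match

1, 2, 5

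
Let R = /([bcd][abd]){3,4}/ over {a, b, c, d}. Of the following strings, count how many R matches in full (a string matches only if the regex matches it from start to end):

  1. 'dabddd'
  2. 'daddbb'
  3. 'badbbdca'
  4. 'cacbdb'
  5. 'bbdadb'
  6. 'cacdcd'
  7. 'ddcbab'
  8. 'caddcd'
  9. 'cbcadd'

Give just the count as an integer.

1 → match
2 → match
3 → match
4 → match
5 → match
6 → match
7 → no match
8 → match
9 → match
Total matched: 8

8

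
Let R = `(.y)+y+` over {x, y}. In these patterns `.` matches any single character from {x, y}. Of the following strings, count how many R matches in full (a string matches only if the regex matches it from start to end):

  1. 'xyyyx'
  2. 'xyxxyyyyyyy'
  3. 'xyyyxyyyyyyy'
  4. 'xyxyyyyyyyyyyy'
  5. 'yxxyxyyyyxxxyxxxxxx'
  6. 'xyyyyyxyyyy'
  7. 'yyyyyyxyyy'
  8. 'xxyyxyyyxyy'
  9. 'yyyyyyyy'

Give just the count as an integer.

1 → no match — must end with 'y'
2 → no match
3 → match
4 → match
5 → no match — must end with 'y'
6 → match
7 → match
8 → no match
9 → match
Total matched: 5

5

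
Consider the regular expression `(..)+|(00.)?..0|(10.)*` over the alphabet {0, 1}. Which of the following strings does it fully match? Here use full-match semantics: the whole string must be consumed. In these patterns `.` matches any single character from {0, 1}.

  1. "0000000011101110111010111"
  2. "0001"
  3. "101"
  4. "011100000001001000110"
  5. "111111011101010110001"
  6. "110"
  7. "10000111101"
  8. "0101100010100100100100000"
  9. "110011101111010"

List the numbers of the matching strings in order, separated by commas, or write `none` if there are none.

1 → no match
2. "0001" → match
3. "101" → match
4 → no match
5 → no match
6. "110" → match
7. "10000111101" → no match
8 → no match
9 → no match

2, 3, 6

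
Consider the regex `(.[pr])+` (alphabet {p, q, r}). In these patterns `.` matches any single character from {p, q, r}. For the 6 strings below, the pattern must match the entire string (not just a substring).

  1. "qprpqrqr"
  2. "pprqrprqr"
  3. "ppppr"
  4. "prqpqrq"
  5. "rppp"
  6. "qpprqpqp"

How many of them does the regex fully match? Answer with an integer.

3

1. "qprpqrqr" → match
2. "pprqrprqr" → no match
3. "ppppr" → no match
4. "prqpqrq" → no match
5. "rppp" → match
6. "qpprqpqp" → match
Total matched: 3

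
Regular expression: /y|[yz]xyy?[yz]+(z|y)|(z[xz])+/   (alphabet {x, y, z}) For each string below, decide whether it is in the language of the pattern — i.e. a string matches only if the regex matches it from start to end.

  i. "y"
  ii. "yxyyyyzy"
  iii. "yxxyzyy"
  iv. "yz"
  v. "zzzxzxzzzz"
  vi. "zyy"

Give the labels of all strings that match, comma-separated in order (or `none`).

i → match
ii → match
iii → no match
iv → no match
v → match
vi → no match

i, ii, v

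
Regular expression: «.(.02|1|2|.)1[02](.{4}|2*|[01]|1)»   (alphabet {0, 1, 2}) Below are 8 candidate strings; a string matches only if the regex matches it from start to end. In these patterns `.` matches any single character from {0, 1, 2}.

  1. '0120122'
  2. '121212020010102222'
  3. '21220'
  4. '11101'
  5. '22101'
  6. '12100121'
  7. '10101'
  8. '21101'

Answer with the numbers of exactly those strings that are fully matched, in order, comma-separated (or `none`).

1 → no match
2 → no match
3 → no match
4 → match
5 → match
6 → match
7 → match
8 → match

4, 5, 6, 7, 8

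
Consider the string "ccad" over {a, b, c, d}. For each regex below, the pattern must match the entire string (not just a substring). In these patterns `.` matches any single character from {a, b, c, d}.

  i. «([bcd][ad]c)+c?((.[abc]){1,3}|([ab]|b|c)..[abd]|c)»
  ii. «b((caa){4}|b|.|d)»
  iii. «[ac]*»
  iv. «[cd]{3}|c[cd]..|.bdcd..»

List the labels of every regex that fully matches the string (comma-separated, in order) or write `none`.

i → no match
ii → no match — must start with "b"
iii → no match
iv → match

iv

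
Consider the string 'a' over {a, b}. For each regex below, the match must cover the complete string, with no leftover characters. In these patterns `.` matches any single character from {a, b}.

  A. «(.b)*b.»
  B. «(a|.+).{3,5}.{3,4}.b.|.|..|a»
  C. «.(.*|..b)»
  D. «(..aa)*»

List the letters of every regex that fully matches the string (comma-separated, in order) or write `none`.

A → no match
B → match
C → match
D → no match

B, C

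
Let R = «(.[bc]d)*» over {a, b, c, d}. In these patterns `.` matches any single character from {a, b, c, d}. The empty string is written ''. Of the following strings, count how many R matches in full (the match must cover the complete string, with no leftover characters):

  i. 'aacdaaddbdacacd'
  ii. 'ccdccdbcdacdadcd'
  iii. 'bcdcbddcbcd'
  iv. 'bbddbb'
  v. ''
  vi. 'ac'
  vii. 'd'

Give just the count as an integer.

i → no match
ii → no match
iii → no match
iv → no match
v → match
vi → no match
vii → no match
Total matched: 1

1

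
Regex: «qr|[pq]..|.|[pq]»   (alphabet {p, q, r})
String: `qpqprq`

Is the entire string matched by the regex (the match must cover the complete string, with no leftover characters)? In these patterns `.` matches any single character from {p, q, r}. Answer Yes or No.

No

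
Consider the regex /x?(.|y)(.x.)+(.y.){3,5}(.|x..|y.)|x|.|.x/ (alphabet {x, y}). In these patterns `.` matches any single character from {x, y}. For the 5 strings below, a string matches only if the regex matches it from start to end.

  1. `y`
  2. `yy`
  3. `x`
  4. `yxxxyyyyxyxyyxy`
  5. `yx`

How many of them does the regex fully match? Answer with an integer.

1 → match
2 → no match
3 → match
4 → no match
5 → match
Total matched: 3

3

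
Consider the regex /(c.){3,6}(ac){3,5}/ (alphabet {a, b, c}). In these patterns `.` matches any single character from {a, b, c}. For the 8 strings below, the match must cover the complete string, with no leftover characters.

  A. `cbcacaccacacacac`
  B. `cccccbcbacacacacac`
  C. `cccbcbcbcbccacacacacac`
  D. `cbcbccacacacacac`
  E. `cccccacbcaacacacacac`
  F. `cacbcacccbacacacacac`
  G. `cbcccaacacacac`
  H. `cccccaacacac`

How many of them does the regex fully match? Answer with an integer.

8

A → match
B → match
C → match
D → match
E → match
F → match
G → match
H → match
Total matched: 8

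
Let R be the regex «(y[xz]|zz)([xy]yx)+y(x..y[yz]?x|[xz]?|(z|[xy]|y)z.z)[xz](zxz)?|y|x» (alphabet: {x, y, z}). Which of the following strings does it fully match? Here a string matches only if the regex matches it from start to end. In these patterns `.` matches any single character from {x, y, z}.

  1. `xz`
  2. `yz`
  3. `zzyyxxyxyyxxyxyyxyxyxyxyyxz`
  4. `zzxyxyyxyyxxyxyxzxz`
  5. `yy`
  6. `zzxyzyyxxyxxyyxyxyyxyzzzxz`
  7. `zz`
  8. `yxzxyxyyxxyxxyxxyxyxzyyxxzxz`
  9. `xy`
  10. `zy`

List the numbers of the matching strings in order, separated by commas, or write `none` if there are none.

4

1 → no match
2 → no match
3 → no match
4 → match
5 → no match
6 → no match
7 → no match
8 → no match
9 → no match
10 → no match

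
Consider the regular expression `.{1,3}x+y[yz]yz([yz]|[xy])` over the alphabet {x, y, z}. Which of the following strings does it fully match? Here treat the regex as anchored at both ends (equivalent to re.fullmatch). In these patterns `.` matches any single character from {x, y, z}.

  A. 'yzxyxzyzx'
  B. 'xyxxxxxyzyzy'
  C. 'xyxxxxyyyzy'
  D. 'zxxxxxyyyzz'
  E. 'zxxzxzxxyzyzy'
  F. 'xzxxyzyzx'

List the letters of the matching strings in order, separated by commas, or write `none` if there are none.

A → no match
B → match
C → match
D → match
E → no match
F → match

B, C, D, F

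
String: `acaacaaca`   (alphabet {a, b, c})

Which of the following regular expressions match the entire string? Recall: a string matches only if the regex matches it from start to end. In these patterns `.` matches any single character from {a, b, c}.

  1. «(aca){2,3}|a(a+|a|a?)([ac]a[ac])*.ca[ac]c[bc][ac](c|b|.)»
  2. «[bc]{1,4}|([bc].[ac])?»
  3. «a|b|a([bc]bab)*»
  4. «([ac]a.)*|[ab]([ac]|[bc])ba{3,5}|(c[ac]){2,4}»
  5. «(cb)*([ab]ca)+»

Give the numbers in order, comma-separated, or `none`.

1 → match
2 → no match
3 → no match
4 → no match
5 → match

1, 5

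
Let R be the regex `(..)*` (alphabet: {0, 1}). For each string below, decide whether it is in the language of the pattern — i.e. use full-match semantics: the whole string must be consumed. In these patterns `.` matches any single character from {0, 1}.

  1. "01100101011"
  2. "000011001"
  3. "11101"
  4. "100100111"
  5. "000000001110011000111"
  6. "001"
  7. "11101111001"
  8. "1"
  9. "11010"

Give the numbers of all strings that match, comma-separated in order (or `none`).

none

1 → no match
2 → no match
3 → no match
4 → no match
5 → no match
6 → no match
7 → no match
8 → no match
9 → no match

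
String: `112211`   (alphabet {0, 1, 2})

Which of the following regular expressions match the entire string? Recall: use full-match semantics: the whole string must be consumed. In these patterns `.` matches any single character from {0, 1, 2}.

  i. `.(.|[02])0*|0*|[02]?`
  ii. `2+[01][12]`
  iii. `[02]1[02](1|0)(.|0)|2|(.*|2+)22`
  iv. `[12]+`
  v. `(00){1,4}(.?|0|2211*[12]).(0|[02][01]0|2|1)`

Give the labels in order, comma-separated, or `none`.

iv

i → no match
ii → no match — must start with `2`
iii → no match
iv → match
v → no match — must start with `00`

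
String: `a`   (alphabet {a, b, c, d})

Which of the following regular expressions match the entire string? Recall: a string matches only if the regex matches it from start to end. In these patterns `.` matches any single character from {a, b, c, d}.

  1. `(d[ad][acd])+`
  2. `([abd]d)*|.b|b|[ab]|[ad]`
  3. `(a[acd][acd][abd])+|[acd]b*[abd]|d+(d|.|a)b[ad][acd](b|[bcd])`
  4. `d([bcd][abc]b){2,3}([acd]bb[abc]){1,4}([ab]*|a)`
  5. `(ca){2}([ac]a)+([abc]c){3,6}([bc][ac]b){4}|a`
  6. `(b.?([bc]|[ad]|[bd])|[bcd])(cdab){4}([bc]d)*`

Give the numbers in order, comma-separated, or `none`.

2, 5

1 → no match — must start with `d`
2 → match
3 → no match
4 → no match — must start with `d`
5 → match
6 → no match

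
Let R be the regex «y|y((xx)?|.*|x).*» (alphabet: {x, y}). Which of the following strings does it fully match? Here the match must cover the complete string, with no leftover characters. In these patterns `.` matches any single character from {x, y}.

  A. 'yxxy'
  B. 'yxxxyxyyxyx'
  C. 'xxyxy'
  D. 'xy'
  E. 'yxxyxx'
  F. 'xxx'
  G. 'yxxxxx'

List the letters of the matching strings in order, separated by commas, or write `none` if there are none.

A → match
B → match
C → no match — must start with 'y'
D → no match — must start with 'y'
E → match
F → no match — must start with 'y'
G → match

A, B, E, G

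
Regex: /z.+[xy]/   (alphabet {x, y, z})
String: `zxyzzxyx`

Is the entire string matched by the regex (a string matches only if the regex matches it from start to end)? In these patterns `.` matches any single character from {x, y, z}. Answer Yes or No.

Yes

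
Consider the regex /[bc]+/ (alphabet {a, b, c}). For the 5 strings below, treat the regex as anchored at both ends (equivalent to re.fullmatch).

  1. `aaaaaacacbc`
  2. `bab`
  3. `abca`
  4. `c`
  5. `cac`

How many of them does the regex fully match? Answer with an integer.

1 → no match
2 → no match
3 → no match
4 → match
5 → no match
Total matched: 1

1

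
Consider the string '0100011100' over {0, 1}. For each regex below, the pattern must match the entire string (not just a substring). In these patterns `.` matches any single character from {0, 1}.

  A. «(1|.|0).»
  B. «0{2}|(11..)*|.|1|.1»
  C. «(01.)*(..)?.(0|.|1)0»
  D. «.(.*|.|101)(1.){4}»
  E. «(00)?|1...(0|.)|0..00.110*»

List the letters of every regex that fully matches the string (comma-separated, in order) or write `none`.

A → no match
B → no match
C → no match
D → no match
E → match

E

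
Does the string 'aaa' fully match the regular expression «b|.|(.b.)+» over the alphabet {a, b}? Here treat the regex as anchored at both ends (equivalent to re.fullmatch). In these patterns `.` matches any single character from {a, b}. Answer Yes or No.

No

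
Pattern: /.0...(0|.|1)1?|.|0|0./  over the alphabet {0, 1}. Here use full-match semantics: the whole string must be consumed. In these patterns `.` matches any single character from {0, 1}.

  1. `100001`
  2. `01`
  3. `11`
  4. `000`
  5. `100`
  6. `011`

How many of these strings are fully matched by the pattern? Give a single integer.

1 → match
2 → match
3 → no match
4 → no match
5 → no match
6 → no match
Total matched: 2

2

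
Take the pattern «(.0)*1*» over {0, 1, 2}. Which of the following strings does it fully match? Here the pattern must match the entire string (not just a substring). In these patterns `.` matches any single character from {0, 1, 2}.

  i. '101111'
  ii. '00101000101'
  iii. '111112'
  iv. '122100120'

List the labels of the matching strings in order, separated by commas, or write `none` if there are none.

i. '101111' → match
ii. '00101000101' → match
iii. '111112' → no match
iv. '122100120' → no match

i, ii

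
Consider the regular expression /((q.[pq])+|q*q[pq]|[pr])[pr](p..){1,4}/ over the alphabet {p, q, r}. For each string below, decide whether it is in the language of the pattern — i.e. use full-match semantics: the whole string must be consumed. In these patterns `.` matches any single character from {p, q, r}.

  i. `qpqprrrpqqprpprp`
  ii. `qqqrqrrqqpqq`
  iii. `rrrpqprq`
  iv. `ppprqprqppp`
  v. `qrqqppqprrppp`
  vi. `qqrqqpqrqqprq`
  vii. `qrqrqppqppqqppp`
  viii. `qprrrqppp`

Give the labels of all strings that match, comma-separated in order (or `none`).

iv

i → no match
ii → no match
iii → no match
iv → match
v → no match
vi → no match
vii → no match
viii → no match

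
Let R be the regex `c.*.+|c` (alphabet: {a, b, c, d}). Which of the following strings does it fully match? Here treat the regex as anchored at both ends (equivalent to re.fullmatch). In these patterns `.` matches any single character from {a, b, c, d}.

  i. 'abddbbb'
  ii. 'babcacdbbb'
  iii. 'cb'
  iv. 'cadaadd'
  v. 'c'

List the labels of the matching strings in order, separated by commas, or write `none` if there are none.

iii, iv, v

i → no match — must start with 'c'
ii → no match — must start with 'c'
iii → match
iv → match
v → match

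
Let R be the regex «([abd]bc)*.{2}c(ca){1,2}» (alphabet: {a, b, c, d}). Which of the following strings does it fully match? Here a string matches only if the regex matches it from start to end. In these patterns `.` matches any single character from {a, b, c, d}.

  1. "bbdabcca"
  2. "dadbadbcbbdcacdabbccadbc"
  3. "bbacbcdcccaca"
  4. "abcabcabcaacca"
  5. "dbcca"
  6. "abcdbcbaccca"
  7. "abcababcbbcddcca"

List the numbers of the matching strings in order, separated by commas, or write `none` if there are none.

4, 5

1 → no match
2 → no match — must end with "ca"
3 → no match
4 → match
5 → match
6 → no match
7 → no match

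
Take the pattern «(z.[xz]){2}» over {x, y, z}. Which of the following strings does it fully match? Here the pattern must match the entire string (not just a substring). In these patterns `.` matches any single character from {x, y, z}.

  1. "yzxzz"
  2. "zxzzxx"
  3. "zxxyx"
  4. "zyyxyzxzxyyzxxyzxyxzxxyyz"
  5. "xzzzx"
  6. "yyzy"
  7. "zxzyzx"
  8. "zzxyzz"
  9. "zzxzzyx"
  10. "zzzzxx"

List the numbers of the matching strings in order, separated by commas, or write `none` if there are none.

2, 10

1 → no match — must start with "z"
2 → match
3 → no match
4 → no match
5 → no match — must start with "z"
6 → no match — must start with "z"
7 → no match
8 → no match
9 → no match
10 → match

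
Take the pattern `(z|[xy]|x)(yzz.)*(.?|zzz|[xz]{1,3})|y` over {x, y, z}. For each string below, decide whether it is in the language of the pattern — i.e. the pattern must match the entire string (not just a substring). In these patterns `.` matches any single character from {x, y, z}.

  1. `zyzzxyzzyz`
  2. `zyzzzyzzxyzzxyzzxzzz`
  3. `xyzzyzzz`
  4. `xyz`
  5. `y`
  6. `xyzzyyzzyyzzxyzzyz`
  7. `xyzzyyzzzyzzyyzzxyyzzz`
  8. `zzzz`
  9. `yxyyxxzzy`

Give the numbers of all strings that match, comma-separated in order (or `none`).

1 → match
2 → match
3 → match
4 → no match
5 → match
6 → match
7 → no match
8 → match
9 → no match

1, 2, 3, 5, 6, 8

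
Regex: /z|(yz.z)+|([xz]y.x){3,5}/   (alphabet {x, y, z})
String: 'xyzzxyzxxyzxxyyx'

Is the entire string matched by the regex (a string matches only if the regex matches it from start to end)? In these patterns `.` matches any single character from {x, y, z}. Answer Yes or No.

No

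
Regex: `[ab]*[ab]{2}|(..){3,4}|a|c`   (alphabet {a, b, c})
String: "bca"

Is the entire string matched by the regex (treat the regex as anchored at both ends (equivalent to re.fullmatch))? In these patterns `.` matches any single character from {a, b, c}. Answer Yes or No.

No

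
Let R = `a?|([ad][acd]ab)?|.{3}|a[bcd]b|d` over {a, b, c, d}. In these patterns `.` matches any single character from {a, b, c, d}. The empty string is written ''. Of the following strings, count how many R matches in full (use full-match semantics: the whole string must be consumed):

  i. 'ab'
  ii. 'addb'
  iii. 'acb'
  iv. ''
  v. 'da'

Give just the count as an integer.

2

i → no match
ii → no match
iii → match
iv → match
v → no match
Total matched: 2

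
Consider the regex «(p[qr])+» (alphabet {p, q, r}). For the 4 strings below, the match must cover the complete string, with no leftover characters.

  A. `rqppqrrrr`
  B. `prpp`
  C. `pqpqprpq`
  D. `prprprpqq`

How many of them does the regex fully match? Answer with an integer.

A → no match — must start with `p`
B → no match
C → match
D → no match
Total matched: 1

1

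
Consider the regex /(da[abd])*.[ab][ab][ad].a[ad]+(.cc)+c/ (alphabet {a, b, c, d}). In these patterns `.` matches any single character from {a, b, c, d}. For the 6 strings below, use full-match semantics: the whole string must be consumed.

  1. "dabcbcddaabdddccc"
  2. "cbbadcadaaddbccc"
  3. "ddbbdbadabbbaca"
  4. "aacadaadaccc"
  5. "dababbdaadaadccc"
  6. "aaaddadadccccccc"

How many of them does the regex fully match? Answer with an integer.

2

1 → no match
2 → no match
3 → no match — must end with "ccc"
4. "aacadaadaccc" → no match
5 → match
6 → match
Total matched: 2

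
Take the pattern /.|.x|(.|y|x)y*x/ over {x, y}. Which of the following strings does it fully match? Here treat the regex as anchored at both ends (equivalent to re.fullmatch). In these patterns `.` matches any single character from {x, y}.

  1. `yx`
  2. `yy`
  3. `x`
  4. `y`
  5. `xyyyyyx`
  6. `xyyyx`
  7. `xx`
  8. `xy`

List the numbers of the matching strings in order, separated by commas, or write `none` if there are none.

1 → match
2 → no match
3 → match
4 → match
5 → match
6 → match
7 → match
8 → no match

1, 3, 4, 5, 6, 7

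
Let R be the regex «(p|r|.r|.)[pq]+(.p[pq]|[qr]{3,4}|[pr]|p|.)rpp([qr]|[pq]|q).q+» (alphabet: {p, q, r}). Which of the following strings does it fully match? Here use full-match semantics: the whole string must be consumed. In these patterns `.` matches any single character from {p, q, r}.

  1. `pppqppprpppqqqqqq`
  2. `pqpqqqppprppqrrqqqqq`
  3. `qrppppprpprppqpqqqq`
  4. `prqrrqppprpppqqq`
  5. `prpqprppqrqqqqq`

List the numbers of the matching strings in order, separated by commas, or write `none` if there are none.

1 → match
2 → no match
3 → match
4 → no match
5 → match

1, 3, 5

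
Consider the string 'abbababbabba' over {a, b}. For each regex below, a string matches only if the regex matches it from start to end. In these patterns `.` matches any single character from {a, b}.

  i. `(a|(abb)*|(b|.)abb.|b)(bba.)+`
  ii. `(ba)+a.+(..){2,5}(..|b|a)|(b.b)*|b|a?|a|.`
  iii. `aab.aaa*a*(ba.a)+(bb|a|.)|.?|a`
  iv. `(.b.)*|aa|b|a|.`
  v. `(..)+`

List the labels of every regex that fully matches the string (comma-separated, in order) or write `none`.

iv, v

i → no match
ii → no match
iii → no match
iv → match
v → match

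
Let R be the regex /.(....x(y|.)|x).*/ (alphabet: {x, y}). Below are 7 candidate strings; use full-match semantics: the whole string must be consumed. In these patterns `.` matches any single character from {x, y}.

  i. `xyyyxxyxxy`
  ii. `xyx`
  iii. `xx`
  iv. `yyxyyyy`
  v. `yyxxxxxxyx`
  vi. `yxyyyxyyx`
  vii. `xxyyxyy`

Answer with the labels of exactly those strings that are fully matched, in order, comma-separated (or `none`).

i, iii, v, vi, vii

i → match
ii → no match
iii → match
iv → no match
v → match
vi → match
vii → match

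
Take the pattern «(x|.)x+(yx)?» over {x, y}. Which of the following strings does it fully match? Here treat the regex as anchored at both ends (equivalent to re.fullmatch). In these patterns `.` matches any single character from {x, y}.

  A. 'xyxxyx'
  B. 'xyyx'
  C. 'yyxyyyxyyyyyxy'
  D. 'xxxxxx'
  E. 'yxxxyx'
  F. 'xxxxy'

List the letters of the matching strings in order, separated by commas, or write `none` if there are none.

A → no match
B → no match
C → no match
D → match
E → match
F → no match

D, E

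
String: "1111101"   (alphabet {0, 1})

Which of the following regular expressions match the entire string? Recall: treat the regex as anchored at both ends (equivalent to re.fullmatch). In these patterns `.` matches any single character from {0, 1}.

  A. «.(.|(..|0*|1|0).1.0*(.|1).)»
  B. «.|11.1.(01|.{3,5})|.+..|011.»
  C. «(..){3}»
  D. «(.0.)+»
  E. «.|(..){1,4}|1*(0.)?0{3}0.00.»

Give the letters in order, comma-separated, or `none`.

A, B

A → match
B → match
C → no match
D → no match
E → no match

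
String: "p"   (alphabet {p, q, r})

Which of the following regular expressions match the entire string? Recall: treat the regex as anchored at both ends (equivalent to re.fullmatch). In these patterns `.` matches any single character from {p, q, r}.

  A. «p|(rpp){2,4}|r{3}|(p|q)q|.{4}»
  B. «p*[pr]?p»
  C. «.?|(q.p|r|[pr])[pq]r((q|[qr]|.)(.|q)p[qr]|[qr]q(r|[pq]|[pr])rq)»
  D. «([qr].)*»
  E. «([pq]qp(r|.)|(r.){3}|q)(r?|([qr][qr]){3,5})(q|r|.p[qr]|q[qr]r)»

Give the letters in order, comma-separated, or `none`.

A, B, C

A → match
B → match
C → match
D → no match
E → no match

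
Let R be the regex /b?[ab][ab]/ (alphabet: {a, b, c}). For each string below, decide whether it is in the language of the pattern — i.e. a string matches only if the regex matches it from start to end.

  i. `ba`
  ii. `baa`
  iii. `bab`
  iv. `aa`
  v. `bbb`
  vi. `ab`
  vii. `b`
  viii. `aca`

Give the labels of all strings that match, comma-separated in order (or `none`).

i, ii, iii, iv, v, vi

i → match
ii → match
iii → match
iv → match
v → match
vi → match
vii → no match
viii → no match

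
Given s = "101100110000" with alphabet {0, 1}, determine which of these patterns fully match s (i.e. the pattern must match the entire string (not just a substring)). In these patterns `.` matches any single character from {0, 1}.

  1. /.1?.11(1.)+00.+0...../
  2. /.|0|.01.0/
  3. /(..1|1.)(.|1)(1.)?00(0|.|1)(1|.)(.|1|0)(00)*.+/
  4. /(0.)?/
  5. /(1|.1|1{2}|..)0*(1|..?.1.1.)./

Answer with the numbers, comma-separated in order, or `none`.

1 → no match
2 → no match
3 → match
4 → no match
5 → no match

3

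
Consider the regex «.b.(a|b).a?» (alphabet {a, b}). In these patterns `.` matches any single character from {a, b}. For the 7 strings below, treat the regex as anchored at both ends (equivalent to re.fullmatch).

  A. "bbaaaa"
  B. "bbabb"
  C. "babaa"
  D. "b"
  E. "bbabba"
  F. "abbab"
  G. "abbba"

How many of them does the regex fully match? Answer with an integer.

5

A → match
B → match
C → no match
D → no match
E → match
F → match
G → match
Total matched: 5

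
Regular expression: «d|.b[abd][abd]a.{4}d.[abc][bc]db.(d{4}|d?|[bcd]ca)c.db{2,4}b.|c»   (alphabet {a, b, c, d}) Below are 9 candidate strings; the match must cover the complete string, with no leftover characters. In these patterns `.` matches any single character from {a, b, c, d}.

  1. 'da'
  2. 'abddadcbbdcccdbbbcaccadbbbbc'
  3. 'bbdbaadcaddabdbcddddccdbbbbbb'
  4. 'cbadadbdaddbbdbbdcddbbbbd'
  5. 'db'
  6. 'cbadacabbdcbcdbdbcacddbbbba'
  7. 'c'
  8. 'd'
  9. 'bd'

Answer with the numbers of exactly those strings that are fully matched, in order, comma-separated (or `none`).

3, 4, 6, 7, 8

1 → no match
2 → no match
3 → match
4 → match
5 → no match
6 → match
7 → match
8 → match
9 → no match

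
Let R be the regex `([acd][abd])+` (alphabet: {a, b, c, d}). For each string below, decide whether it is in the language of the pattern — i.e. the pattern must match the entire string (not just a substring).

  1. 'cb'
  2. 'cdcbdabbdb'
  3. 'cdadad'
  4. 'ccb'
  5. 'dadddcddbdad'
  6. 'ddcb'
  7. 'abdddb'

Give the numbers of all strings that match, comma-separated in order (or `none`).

1, 3, 6, 7

1. 'cb' → match
2. 'cdcbdabbdb' → no match
3. 'cdadad' → match
4. 'ccb' → no match
5. 'dadddcddbdad' → no match
6. 'ddcb' → match
7. 'abdddb' → match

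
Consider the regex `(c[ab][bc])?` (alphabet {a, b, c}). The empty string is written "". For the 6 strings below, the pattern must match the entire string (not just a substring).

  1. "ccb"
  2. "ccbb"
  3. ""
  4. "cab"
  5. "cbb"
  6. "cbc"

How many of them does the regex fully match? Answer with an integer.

4

1. "ccb" → no match
2. "ccbb" → no match
3. "" → match
4. "cab" → match
5. "cbb" → match
6. "cbc" → match
Total matched: 4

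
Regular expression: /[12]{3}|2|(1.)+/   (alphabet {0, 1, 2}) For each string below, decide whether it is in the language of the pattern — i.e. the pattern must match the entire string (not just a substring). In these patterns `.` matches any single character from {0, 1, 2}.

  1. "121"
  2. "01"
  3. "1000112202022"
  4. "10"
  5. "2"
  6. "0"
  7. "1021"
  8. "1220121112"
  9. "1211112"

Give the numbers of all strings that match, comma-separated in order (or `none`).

1. "121" → match
2. "01" → no match
3 → no match
4. "10" → match
5. "2" → match
6. "0" → no match
7. "1021" → no match
8. "1220121112" → no match
9. "1211112" → no match

1, 4, 5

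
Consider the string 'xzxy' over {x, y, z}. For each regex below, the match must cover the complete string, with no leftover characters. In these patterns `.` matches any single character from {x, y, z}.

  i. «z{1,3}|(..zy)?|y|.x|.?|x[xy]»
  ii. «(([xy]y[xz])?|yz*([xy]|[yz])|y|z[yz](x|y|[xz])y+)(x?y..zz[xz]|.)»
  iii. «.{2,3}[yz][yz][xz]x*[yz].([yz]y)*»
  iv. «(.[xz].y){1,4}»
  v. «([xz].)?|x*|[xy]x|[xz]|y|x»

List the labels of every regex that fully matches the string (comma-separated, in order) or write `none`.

iv

i → no match
ii → no match
iii → no match
iv → match
v → no match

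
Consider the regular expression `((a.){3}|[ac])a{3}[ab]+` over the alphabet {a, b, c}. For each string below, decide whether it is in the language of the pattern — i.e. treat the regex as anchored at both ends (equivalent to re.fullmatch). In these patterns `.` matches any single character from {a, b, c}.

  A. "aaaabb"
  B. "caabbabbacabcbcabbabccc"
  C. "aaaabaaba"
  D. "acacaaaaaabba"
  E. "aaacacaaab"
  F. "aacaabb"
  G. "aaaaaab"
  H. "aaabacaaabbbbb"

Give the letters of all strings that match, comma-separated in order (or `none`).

A. "aaaabb" → match
B → no match
C. "aaaabaaba" → match
D → match
E. "aaacacaaab" → match
F. "aacaabb" → no match
G. "aaaaaab" → match
H → match

A, C, D, E, G, H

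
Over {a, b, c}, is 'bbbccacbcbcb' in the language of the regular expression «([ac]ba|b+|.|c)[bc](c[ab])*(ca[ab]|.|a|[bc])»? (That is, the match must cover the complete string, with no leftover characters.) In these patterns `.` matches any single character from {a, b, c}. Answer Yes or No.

No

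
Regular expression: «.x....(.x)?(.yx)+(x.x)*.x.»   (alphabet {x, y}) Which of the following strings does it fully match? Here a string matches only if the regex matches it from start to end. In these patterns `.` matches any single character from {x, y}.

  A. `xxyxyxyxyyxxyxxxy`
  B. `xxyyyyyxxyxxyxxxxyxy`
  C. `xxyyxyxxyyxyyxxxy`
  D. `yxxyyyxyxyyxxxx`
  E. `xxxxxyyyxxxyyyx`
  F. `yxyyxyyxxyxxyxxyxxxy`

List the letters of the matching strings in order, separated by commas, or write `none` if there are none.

A → match
B → match
C → match
D → match
E → no match
F → match

A, B, C, D, F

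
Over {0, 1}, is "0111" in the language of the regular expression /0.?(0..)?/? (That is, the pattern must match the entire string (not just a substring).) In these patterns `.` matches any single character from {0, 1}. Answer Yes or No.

No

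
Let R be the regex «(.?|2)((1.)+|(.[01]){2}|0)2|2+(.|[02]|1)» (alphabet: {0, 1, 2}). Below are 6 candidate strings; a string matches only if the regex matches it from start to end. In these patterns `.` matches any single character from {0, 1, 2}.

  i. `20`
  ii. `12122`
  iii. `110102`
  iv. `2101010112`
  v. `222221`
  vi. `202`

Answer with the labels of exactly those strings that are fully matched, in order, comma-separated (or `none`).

i → match
ii → match
iii → match
iv → match
v → match
vi → match

i, ii, iii, iv, v, vi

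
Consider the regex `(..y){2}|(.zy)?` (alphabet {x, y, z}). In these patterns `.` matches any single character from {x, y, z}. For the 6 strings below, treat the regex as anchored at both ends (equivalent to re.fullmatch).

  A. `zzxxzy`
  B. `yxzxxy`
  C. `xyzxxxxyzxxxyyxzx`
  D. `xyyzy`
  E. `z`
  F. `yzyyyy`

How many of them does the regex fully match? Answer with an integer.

A. `zzxxzy` → no match
B. `yxzxxy` → no match
C → no match
D. `xyyzy` → no match
E. `z` → no match
F. `yzyyyy` → match
Total matched: 1

1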